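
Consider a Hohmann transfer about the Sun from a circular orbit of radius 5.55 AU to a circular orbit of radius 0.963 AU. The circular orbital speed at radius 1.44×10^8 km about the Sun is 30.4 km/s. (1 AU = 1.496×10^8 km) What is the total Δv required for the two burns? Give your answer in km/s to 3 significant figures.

From the circular-orbit relation v² = μ/r at r = 1.44×10^8 km: μ = v²r = (30.4)² × 1.44×10^8 = 1.33079×10^11 km³/s².
In km: r₁ = 5.55 × 1.496×10^8 = 8.3028×10^8 km; r₂ = 0.963 × 1.496×10^8 = 1.440648×10^8 km.
Semi-major axis of the transfer orbit: a_t = (8.3028×10^8 + 1.440648×10^8)/2 = 4.871724×10^8 km.
Circular speed at r₁: v₁ = √(μ/r₁) = √(1.33079×10^11/8.3028×10^8) = 12.6603 km/s.
Transfer-orbit speed at r₁ (vis-viva): v_a = √[μ(2/r₁ − 1/a_t)] = 6.88462 km/s.
First burn Δv₁ = |v_a − v₁| = 5.776 km/s.
Circular speed at r₂: v₂ = √(μ/r₂) = 30.393 km/s.
Transfer-orbit speed at r₂: v_p = √[μ(2/r₂ − 1/a_t)] = 39.678 km/s.
Second burn Δv₂ = |v₂ − v_p| = 9.285 km/s.
Total Δv = Δv₁ + Δv₂ = 15.06 km/s.

Δv = 15.1 km/s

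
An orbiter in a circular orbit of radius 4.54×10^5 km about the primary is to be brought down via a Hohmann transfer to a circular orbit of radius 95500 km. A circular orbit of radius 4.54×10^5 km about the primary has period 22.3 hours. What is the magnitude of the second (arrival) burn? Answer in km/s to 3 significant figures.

Δv₂ = 22.1 km/s

From Kepler's third law T² = 4π²r³/μ at r = 4.54×10^5 km, T = 22.3 hours = 22.3 × 3600 s = 80280 s: μ = 4π²r³/T² = 5.73208×10^8 km³/s².
Semi-major axis of the transfer orbit: a_t = (4.540×10^5 + 95500)/2 = 2.7475×10^5 km.
On the circular orbit at r = 95500 km, v_c = √(μ/r) = 77.47 km/s.
Transfer-orbit speed at the same r (vis-viva, a = a_t): v_t = √[μ(2/r − 1/a_t)] = 99.59 km/s.
Δv₂ = |v_t − v_c| = |99.59 − 77.47| = 22.12 km/s.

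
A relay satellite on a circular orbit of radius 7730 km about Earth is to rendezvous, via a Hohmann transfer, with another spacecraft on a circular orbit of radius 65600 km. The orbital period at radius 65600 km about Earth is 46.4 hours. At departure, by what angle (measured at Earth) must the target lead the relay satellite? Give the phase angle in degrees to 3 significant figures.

From Kepler's third law T² = 4π²r³/μ at r = 65600 km, T = 46.4 hours = 46.4 × 3600 s = 1.6704×10^5 s: μ = 4π²r³/T² = 3.99420×10^5 km³/s².
The Hohmann ellipse has a_t = (r₁ + r₂)/2 = 36665 km.
Transfer time t = π√(a_t³/μ) = 34899 s.
The target's mean motion on its circular orbit is ω₂ = √(μ/r₂³) = 3.7615×10^-5 rad/s.
Angle swept by the target during transfer: ω₂·t = 1.3127 rad = 75.21°.
The relay satellite traverses 180° on the transfer ellipse, so the target must lead by 180° − 75.21° = 105°.

φ = 105°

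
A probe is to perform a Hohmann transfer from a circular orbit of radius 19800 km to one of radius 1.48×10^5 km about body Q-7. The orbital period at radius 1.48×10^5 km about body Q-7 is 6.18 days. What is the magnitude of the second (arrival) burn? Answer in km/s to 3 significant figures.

From Kepler's third law T² = 4π²r³/μ at r = 1.48×10^5 km, T = 6.18 days = 6.18 × 86400 s = 5.33952×10^5 s: μ = 4π²r³/T² = 4.48891×10^5 km³/s².
The Hohmann ellipse has a_t = (r₁ + r₂)/2 = 83900 km.
Circular speed at r = 1.480×10^5 km: v_c = √(μ/r) = 1.74156 km/s.
Transfer-orbit speed at the same r (vis-viva, a = a_t): v_t = √[μ(2/r − 1/a_t)] = 0.846040 km/s.
Δv₂ = |v_t − v_c| = |0.846040 − 1.74156| = 0.8955 km/s.

Δv₂ = 0.896 km/s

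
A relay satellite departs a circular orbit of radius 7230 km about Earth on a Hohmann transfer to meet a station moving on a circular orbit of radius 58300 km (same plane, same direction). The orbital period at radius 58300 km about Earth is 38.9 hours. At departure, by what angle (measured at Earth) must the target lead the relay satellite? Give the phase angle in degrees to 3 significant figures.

φ = 104°

From Kepler's third law T² = 4π²r³/μ at r = 58300 km, T = 38.9 hours = 38.9 × 3600 s = 1.4004×10^5 s: μ = 4π²r³/T² = 3.98897×10^5 km³/s².
The Hohmann ellipse has a_t = (r₁ + r₂)/2 = 32765 km.
Transfer time t = π√(a_t³/μ) = 29501 s.
Target angular speed ω₂ = √(μ/r₂³) = 4.4867×10^-5 rad/s.
Angle swept by the target during transfer: ω₂·t = 1.3236 rad = 75.84°.
Arrival is 180° from departure on the ellipse, so φ = 180° − 75.84° = 104°.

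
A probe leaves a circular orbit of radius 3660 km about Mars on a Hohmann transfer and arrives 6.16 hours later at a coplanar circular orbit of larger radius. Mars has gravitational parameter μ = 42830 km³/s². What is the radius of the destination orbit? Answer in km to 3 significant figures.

Transfer time t = 6.16 hours = 22176 s, and t = π√(a_t³/μ).
So a_t = (μ t²/π²)^(1/3) = (42830 × (22176)² / π²)^(1/3) = 12875 km.
Since a_t = (r₁ + r₂)/2, r₂ = 2a_t − r₁ = 2×12875 − 3660 = 22090 km.

r₂ = 22100 km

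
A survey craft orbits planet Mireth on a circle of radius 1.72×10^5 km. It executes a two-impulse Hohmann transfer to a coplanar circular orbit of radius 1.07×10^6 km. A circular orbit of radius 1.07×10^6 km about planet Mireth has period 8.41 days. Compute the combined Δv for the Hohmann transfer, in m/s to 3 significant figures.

Δv = 11600 m/s

From Kepler's third law T² = 4π²r³/μ at r = 1.07×10^6 km, T = 8.41 days = 8.41 × 86400 s = 7.26624×10^5 s: μ = 4π²r³/T² = 9.15992×10^7 km³/s².
Semi-major axis of the transfer orbit: a_t = (1.720×10^5 + 1.070×10^6)/2 = 6.210×10^5 km.
At r₁ the circular-orbit speed is v₁ = √(μ/r₁) = 23.077 km/s.
Transfer-orbit speed at r₁ (v² = μ(2/r − 1/a)): v_p = √[μ(2/r₁ − 1/a_t)] = 30.292 km/s.
First burn Δv₁ = |v_p − v₁| = 7.215 km/s.
At r₂, v₂ = √(μ/r₂) = 9.252 km/s.
Transfer-orbit speed at r₂: v_a = √[μ(2/r₂ − 1/a_t)] = 4.869 km/s.
Second burn Δv₂ = |v₂ − v_a| = 4.383 km/s.
Δv = Δv₁ + Δv₂ = 7.215 + 4.383 = 11.60 km/s.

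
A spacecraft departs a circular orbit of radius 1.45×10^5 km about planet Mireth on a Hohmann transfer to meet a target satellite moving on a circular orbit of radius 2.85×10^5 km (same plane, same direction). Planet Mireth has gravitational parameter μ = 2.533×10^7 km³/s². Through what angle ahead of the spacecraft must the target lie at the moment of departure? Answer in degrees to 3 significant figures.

The Hohmann ellipse has a_t = (r₁ + r₂)/2 = 2.150×10^5 km.
The half-period of the transfer ellipse is t = π√(a_t³/μ) = 62229 s.
Target angular speed ω₂ = √(μ/r₂³) = 3.3079×10^-5 rad/s.
Angle swept by the target during transfer: ω₂·t = 2.058 rad = 117.9°.
The spacecraft traverses 180° on the transfer ellipse, so the target must lead by 180° − 117.9° = 62.1°.

φ = 62.1°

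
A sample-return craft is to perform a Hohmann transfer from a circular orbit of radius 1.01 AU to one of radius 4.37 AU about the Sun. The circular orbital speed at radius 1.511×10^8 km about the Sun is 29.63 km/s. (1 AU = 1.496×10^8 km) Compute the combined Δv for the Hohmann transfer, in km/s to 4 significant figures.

Δv = 13.65 km/s

From the circular-orbit relation v² = μ/r at r = 1.511×10^8 km: μ = v²r = (29.63)² × 1.511×10^8 = 1.32656×10^11 km³/s².
In km: r₁ = 1.01 × 1.496×10^8 = 1.51096×10^8 km; r₂ = 4.37 × 1.496×10^8 = 6.53752×10^8 km.
Transfer-ellipse semi-major axis a_t = (r₁ + r₂)/2 = (1.51096×10^8 + 6.53752×10^8)/2 = 4.02424×10^8 km.
At r₁ the circular-orbit speed is v₁ = √(μ/r₁) = 29.630 km/s.
On the transfer ellipse at r₁, vis-viva gives v_p = √[μ(2/r₁ − 1/a_t)] = 37.766 km/s.
First burn Δv₁ = |v_p − v₁| = 8.136 km/s.
Circular speed at r₂: v₂ = √(μ/r₂) = 14.2448 km/s.
Transfer-orbit speed at r₂: v_a = √[μ(2/r₂ − 1/a_t)] = 8.72855 km/s.
Second burn Δv₂ = |v₂ − v_a| = 5.516 km/s.
Total Δv = Δv₁ + Δv₂ = 13.65 km/s.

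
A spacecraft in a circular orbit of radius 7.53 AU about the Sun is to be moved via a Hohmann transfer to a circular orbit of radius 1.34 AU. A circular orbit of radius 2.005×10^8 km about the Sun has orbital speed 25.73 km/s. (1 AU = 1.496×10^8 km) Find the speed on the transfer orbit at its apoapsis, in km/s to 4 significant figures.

From the circular-orbit relation v² = μ/r at r = 2.005×10^8 km: μ = v²r = (25.73)² × 2.005×10^8 = 1.32738×10^11 km³/s².
In km: r₁ = 7.53 × 1.496×10^8 = 1.126488×10^9 km; r₂ = 1.34 × 1.496×10^8 = 2.00464×10^8 km.
The Hohmann ellipse has a_t = (r₁ + r₂)/2 = 6.63476×10^8 km.
At apoapsis, r = 1.126488×10^9 km.
Applying v² = μ(2/r − 1/a_t): v = 5.967 km/s.

v = 5.967 km/s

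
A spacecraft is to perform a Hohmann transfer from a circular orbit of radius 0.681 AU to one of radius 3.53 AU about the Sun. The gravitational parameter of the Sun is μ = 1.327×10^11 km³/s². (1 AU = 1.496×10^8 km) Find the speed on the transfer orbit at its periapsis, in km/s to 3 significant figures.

v = 46.7 km/s

In km: r₁ = 0.681 × 1.496×10^8 = 1.018776×10^8 km; r₂ = 3.53 × 1.496×10^8 = 5.28088×10^8 km.
The Hohmann ellipse has a_t = (r₁ + r₂)/2 = 3.149828×10^8 km.
The periapsis of the transfer ellipse is at r = 1.018776×10^8 km.
Applying v² = μ(2/r − 1/a_t): v = 46.73 km/s.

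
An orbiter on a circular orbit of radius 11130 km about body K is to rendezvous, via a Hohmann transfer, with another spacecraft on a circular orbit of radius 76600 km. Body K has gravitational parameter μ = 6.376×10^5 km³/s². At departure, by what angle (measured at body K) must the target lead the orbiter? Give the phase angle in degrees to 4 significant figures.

φ = 102.0°

The Hohmann ellipse has a_t = (r₁ + r₂)/2 = 43865 km.
The half-period of the transfer ellipse is t = π√(a_t³/μ) = 36150 s.
Target angular speed ω₂ = √(μ/r₂³) = 3.766×10^-5 rad/s.
Angle swept by the target during transfer: ω₂·t = 1.3614 rad = 78.00°.
The orbiter traverses 180° on the transfer ellipse, so the target must lead by 180° − 78.00° = 102.0°.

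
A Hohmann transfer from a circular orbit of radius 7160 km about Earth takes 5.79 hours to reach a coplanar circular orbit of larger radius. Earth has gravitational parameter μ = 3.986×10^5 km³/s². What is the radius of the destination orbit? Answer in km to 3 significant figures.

Transfer time t = 5.79 hours = 20844 s, and t = π√(a_t³/μ).
So a_t = (μ t²/π²)^(1/3) = (3.986×10^5 × (20844)² / π²)^(1/3) = 25986 km.
Since a_t = (r₁ + r₂)/2, r₂ = 2a_t − r₁ = 2×25986 − 7160 = 44812 km.

r₂ = 44800 km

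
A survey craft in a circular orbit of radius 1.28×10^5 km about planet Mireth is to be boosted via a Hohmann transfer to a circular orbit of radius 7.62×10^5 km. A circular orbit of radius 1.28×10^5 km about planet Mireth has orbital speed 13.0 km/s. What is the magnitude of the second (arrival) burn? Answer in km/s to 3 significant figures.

From the circular-orbit relation v² = μ/r at r = 1.28×10^5 km: μ = v²r = (13.0)² × 1.28×10^5 = 2.16320×10^7 km³/s².
Transfer-ellipse semi-major axis a_t = (r₁ + r₂)/2 = (1.280×10^5 + 7.620×10^5)/2 = 4.450×10^5 km.
Circular speed at r = 7.620×10^5 km: v_c = √(μ/r) = 5.32808 km/s.
Vis-viva on the transfer ellipse at r = 7.620×10^5 km gives v_t = √[μ(2/r − 1/a_t)] = 2.85756 km/s.
Δv₂ = |v_t − v_c| = |2.85756 − 5.32808| = 2.471 km/s.

Δv₂ = 2.47 km/s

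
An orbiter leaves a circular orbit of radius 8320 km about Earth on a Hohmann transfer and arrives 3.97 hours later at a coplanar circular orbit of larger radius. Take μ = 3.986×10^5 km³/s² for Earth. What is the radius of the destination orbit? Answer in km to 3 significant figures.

r₂ = 32100 km

Transfer time t = 3.97 hours = 14292 s, and t = π√(a_t³/μ).
So a_t = (μ t²/π²)^(1/3) = (3.986×10^5 × (14292)² / π²)^(1/3) = 20206 km.
Since a_t = (r₁ + r₂)/2, r₂ = 2a_t − r₁ = 2×20206 − 8320 = 32092 km.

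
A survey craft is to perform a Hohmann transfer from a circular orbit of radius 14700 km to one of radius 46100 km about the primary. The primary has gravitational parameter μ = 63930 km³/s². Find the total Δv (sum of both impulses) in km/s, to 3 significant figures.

Semi-major axis of the transfer orbit: a_t = (14700 + 46100)/2 = 30400 km.
At r₁ the circular-orbit speed is v₁ = √(μ/r₁) = 2.0854 km/s.
Transfer-orbit speed at r₁ (vis-viva): v_p = √[μ(2/r₁ − 1/a_t)] = 2.5681 km/s.
First burn Δv₁ = |v_p − v₁| = 0.4827 km/s.
Circular speed at r₂: v₂ = √(μ/r₂) = 1.1776 km/s.
Transfer-orbit speed at r₂: v_a = √[μ(2/r₂ − 1/a_t)] = 0.81889 km/s.
Second burn Δv₂ = |v₂ − v_a| = 0.3587 km/s.
Total Δv = Δv₁ + Δv₂ = 0.8414 km/s.

Δv = 0.841 km/s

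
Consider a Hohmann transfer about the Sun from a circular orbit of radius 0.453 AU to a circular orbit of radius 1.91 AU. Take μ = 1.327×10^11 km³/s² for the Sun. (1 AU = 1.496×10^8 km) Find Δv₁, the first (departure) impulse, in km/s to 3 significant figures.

In km: r₁ = 0.453 × 1.496×10^8 = 6.77688×10^7 km; r₂ = 1.91 × 1.496×10^8 = 2.85736×10^8 km.
Semi-major axis of the transfer orbit: a_t = (6.77688×10^7 + 2.85736×10^8)/2 = 1.767524×10^8 km.
Circular speed at r = 6.77688×10^7 km: v_c = √(μ/r) = 44.25 km/s.
Transfer-orbit speed at the same r (vis-viva, a = a_t): v_t = √[μ(2/r − 1/a_t)] = 56.26 km/s.
Δv₁ = |v_t − v_c| = |56.26 − 44.25| = 12.01 km/s.

Δv₁ = 12.0 km/s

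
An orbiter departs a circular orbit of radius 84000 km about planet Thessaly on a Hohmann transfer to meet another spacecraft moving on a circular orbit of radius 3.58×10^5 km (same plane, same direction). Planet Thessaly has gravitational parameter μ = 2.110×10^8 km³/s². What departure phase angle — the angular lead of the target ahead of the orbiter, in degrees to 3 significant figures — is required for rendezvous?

φ = 92.7°

Semi-major axis of the transfer orbit: a_t = (84000 + 3.580×10^5)/2 = 2.210×10^5 km.
The half-period of the transfer ellipse is t = π√(a_t³/μ) = 22469.7 s.
Target angular speed ω₂ = √(μ/r₂³) = 6.78136×10^-5 rad/s.
Angle swept by the target during transfer: ω₂·t = 1.52375 rad = 87.30°.
Arrival is 180° from departure on the ellipse, so φ = 180° − 87.30° = 92.7°.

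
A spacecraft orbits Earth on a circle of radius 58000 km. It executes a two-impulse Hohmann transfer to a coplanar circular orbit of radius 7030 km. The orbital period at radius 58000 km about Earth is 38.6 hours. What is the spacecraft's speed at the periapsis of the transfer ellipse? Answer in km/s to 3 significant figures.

v = 10.1 km/s

From Kepler's third law T² = 4π²r³/μ at r = 58000 km, T = 38.6 hours = 38.6 × 3600 s = 1.3896×10^5 s: μ = 4π²r³/T² = 3.98900×10^5 km³/s².
The Hohmann ellipse has a_t = (r₁ + r₂)/2 = 32515 km.
The periapsis of the transfer ellipse is at r = 7030 km.
Vis-viva: v = √[μ(2/r − 1/a_t)] = √[3.98900×10^5 × (2/7030 − 1/32515)] = 10.06 km/s.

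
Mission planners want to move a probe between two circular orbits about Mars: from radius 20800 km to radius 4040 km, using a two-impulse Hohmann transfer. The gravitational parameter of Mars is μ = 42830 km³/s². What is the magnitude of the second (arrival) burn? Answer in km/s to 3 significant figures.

Δv₂ = 0.958 km/s

Semi-major axis of the transfer orbit: a_t = (20800 + 4040)/2 = 12420 km.
On the circular orbit at r = 4040 km, v_c = √(μ/r) = 3.2560 km/s.
Vis-viva on the transfer ellipse at r = 4040 km gives v_t = √[μ(2/r − 1/a_t)] = 4.2136 km/s.
Δv₂ = |v_t − v_c| = |4.2136 − 3.2560| = 0.9576 km/s.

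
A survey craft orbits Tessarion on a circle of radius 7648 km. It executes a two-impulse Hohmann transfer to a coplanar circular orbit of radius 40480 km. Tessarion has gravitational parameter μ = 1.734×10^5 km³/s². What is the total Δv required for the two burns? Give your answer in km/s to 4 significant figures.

Δv = 2.317 km/s

Semi-major axis of the transfer orbit: a_t = (7648 + 40480)/2 = 24064 km.
Circular speed at r₁: v₁ = √(μ/r₁) = √(1.734×10^5/7648) = 4.762 km/s.
Transfer-orbit speed at r₁ (vis-viva): v_p = √[μ(2/r₁ − 1/a_t)] = 6.176 km/s.
First burn Δv₁ = |v_p − v₁| = 1.414 km/s.
At r₂, v₂ = √(μ/r₂) = 2.0697 km/s.
Transfer-orbit speed at r₂: v_a = √[μ(2/r₂ − 1/a_t)] = 1.1668 km/s.
Second burn Δv₂ = |v₂ − v_a| = 0.9029 km/s.
Total Δv = Δv₁ + Δv₂ = 2.317 km/s.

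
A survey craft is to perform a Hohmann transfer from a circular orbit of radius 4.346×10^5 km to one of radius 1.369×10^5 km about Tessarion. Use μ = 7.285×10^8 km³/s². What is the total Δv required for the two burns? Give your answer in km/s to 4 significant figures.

Δv = 29.62 km/s

The Hohmann ellipse has a_t = (r₁ + r₂)/2 = 2.8575×10^5 km.
Circular speed at r₁: v₁ = √(μ/r₁) = √(7.285×10^8/4.346×10^5) = 40.94 km/s.
On the transfer ellipse at r₁, vis-viva equation gives v_a = √[μ(2/r₁ − 1/a_t)] = 28.34 km/s.
First burn Δv₁ = |v_a − v₁| = 12.60 km/s.
Circular speed at r₂: v₂ = √(μ/r₂) = 72.9479 km/s.
Transfer-orbit speed at r₂: v_p = √[μ(2/r₂ − 1/a_t)] = 89.9632 km/s.
Second burn Δv₂ = |v₂ − v_p| = 17.02 km/s.
Δv = Δv₁ + Δv₂ = 12.60 + 17.02 = 29.62 km/s.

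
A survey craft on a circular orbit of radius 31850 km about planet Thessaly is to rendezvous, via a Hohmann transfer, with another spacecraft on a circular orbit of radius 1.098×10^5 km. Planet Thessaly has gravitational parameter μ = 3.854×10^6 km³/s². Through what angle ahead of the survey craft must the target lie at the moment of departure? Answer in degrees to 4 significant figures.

φ = 86.75°

Semi-major axis of the transfer orbit: a_t = (31850 + 1.098×10^5)/2 = 70825 km.
Transfer time t = π√(a_t³/μ) = 30163 s.
The target's mean motion on its circular orbit is ω₂ = √(μ/r₂³) = 5.3958×10^-5 rad/s.
Angle swept by the target during transfer: ω₂·t = 1.6275 rad = 93.25°.
Arrival is 180° from departure on the ellipse, so φ = 180° − 93.25° = 86.75°.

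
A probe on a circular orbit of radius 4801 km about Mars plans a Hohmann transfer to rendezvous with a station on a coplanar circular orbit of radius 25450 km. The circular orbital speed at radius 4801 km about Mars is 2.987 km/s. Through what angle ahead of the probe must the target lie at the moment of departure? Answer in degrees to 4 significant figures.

From the circular-orbit relation v² = μ/r at r = 4801 km: μ = v²r = (2.987)² × 4801 = 42835.3 km³/s².
Semi-major axis of the transfer orbit: a_t = (4801 + 25450)/2 = 15125.5 km.
Transfer time t = π√(a_t³/μ) = 28237 s.
The target's mean motion on its circular orbit is ω₂ = √(μ/r₂³) = 5.0976×10^-5 rad/s.
Angle swept by the target during transfer: ω₂·t = 1.4394 rad = 82.47°.
The probe traverses 180° on the transfer ellipse, so the target must lead by 180° − 82.47° = 97.53°.

φ = 97.53°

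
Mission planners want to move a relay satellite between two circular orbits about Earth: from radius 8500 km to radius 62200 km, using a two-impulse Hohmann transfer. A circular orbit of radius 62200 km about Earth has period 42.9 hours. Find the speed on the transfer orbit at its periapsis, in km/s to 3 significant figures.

From Kepler's third law T² = 4π²r³/μ at r = 62200 km, T = 42.9 hours = 42.9 × 3600 s = 1.5444×10^5 s: μ = 4π²r³/T² = 3.98301×10^5 km³/s².
Semi-major axis of the transfer orbit: a_t = (8500 + 62200)/2 = 35350 km.
The periapsis of the transfer ellipse is at r = 8500 km.
Applying v² = μ(2/r − 1/a_t): v = 9.080 km/s.

v = 9.08 km/s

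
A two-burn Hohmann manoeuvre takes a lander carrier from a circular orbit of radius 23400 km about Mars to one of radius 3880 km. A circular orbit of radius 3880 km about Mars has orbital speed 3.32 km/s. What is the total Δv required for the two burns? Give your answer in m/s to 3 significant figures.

From the circular-orbit relation v² = μ/r at r = 3880 km: μ = v²r = (3.32)² × 3880 = 42766.9 km³/s².
Transfer-ellipse semi-major axis a_t = (r₁ + r₂)/2 = (23400 + 3880)/2 = 13640 km.
Circular speed at r₁: v₁ = √(μ/r₁) = √(42766.9/23400) = 1.3519 km/s.
Transfer-orbit speed at r₁ (vis-viva equation): v_a = √[μ(2/r₁ − 1/a_t)] = 0.72103 km/s.
First burn Δv₁ = |v_a − v₁| = 0.6309 km/s.
At r₂, v₂ = √(μ/r₂) = 3.320 km/s.
Transfer-orbit speed at r₂: v_p = √[μ(2/r₂ − 1/a_t)] = 4.348 km/s.
Second burn Δv₂ = |v₂ − v_p| = 1.028 km/s.
Δv = Δv₁ + Δv₂ = 0.6309 + 1.028 = 1.659 km/s.

Δv = 1660 m/s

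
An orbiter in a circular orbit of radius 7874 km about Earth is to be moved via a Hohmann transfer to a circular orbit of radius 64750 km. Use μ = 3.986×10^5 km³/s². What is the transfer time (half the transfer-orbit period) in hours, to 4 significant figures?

t = 9.564 hours

Semi-major axis of the transfer orbit: a_t = (7874 + 64750)/2 = 36312 km.
Transfer time t = π√(a_t³/μ) = π√((36312)³ / 3.986×10^5) = 34430 s.
Converting: 34430 s ÷ 3600 s/hour = 9.564 hours.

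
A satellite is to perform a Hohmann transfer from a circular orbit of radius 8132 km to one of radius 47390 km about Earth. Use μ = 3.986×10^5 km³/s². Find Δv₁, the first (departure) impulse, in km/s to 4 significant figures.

Transfer-ellipse semi-major axis a_t = (r₁ + r₂)/2 = (8132 + 47390)/2 = 27761 km.
Circular speed at r = 8132 km: v_c = √(μ/r) = 7.001 km/s.
Vis-viva on the transfer ellipse at r = 8132 km gives v_t = √[μ(2/r − 1/a_t)] = 9.147 km/s.
Δv₁ = |v_t − v_c| = |9.147 − 7.001| = 2.146 km/s.

Δv₁ = 2.146 km/s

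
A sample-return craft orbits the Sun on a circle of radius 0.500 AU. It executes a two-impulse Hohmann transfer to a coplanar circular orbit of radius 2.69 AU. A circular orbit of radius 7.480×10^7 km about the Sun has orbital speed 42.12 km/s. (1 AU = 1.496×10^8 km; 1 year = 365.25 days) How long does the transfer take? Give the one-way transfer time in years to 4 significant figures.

t = 1.007 years

From the circular-orbit relation v² = μ/r at r = 7.480×10^7 km: μ = v²r = (42.12)² × 7.480×10^7 = 1.32702×10^11 km³/s².
In km: r₁ = 0.500 × 1.496×10^8 = 7.480×10^7 km; r₂ = 2.69 × 1.496×10^8 = 4.02424×10^8 km.
Transfer-ellipse semi-major axis a_t = (r₁ + r₂)/2 = (7.480×10^7 + 4.02424×10^8)/2 = 2.38612×10^8 km.
Transfer time t = π√(a_t³/μ) = π√((2.38612×10^8)³ / 1.32702×10^11) = 3.179×10^7 s.
Converting: 3.179×10^7 s ÷ 3.15576×10^7 s/year (365.25 × 86400) = 1.007 years.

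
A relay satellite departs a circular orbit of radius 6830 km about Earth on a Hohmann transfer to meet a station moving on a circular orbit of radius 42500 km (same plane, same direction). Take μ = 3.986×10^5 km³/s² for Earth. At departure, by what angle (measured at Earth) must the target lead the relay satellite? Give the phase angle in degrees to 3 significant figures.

φ = 100°

The Hohmann ellipse has a_t = (r₁ + r₂)/2 = 24665 km.
The half-period of the transfer ellipse is t = π√(a_t³/μ) = 19280 s.
Target angular speed ω₂ = √(μ/r₂³) = 7.206×10^-5 rad/s.
Angle swept by the target during transfer: ω₂·t = 1.389 rad = 79.58°.
Arrival is 180° from departure on the ellipse, so φ = 180° − 79.58° = 100°.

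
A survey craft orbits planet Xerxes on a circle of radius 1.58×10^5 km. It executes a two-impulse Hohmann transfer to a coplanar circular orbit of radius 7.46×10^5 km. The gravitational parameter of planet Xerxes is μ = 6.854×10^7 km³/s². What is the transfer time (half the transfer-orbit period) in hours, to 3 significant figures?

t = 32.0 hours

Transfer-ellipse semi-major axis a_t = (r₁ + r₂)/2 = (1.580×10^5 + 7.460×10^5)/2 = 4.520×10^5 km.
Transfer time t = π√(a_t³/μ) = π√((4.520×10^5)³ / 6.854×10^7) = 1.153×10^5 s.
Converting: 1.153×10^5 s ÷ 3600 s/hour = 32.0 hours.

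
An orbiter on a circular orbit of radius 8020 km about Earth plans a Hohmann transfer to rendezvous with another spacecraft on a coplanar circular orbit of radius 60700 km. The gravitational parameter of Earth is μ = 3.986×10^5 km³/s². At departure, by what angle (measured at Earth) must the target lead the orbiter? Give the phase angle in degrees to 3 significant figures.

φ = 103°

Transfer-ellipse semi-major axis a_t = (r₁ + r₂)/2 = (8020 + 60700)/2 = 34360 km.
Transfer time t = π√(a_t³/μ) = 31690 s.
The target's mean motion on its circular orbit is ω₂ = √(μ/r₂³) = 4.222×10^-5 rad/s.
Angle swept by the target during transfer: ω₂·t = 1.338 rad = 76.66°.
The orbiter traverses 180° on the transfer ellipse, so the target must lead by 180° − 76.66° = 103°.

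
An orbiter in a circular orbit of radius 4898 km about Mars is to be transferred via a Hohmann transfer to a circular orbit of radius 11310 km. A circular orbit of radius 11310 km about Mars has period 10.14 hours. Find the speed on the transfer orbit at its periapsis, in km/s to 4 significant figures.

From Kepler's third law T² = 4π²r³/μ at r = 11310 km, T = 10.14 hours = 10.14 × 3600 s = 36504 s: μ = 4π²r³/T² = 42861.4 km³/s².
Semi-major axis of the transfer orbit: a_t = (4898 + 11310)/2 = 8104 km.
The periapsis of the transfer ellipse is at r = 4898 km.
Vis-viva: v = √[μ(2/r − 1/a_t)] = √[42861.4 × (2/4898 − 1/8104)] = 3.495 km/s.

v = 3.495 km/s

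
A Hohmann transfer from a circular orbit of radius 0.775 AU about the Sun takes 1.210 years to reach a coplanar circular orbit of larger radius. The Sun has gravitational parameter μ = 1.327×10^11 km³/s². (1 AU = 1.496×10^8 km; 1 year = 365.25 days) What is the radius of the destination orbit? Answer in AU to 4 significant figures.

In km: r₁ = 0.775 × 1.496×10^8 = 1.1594×10^8 km.
Transfer time t = 1.210 years × 365.25 × 86400 s = 3.8184696×10^7 s, and t = π√(a_t³/μ).
So a_t = (μ t²/π²)^(1/3) = (1.327×10^11 × (3.8184696×10^7)² / π²)^(1/3) = 2.6964×10^8 km.
Since a_t = (r₁ + r₂)/2, r₂ = 2a_t − r₁ = 2×2.6964×10^8 − 1.1594×10^8 = 4.2334×10^8 km.
In AU: r₂ = 4.2334×10^8 / 1.496×10^8 = 2.830 AU.

r₂ = 2.830 AU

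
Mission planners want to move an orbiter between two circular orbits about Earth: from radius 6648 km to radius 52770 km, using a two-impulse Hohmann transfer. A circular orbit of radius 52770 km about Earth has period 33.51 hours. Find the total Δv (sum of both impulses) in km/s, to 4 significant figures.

From Kepler's third law T² = 4π²r³/μ at r = 52770 km, T = 33.51 hours = 33.51 × 3600 s = 1.20636×10^5 s: μ = 4π²r³/T² = 3.98627×10^5 km³/s².
Transfer-ellipse semi-major axis a_t = (r₁ + r₂)/2 = (6648 + 52770)/2 = 29709 km.
Circular speed at r₁: v₁ = √(μ/r₁) = √(3.98627×10^5/6648) = 7.74351 km/s.
On the transfer ellipse at r₁, vis-viva gives v_p = √[μ(2/r₁ − 1/a_t)] = 10.3202 km/s.
First burn Δv₁ = |v_p − v₁| = 2.577 km/s.
Circular speed at r₂: v₂ = √(μ/r₂) = 2.748 km/s.
Transfer-orbit speed at r₂: v_a = √[μ(2/r₂ − 1/a_t)] = 1.300 km/s.
Second burn Δv₂ = |v₂ − v_a| = 1.448 km/s.
Δv = Δv₁ + Δv₂ = 2.577 + 1.448 = 4.025 km/s.

Δv = 4.025 km/s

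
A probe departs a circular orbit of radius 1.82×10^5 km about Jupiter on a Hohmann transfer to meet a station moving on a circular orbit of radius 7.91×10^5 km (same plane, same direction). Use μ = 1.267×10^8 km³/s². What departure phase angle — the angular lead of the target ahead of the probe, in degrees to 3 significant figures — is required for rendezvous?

φ = 93.2°

Transfer-ellipse semi-major axis a_t = (r₁ + r₂)/2 = (1.820×10^5 + 7.910×10^5)/2 = 4.865×10^5 km.
The half-period of the transfer ellipse is t = π√(a_t³/μ) = 94708 s.
The target's mean motion on its circular orbit is ω₂ = √(μ/r₂³) = 1.6000×10^-5 rad/s.
Angle swept by the target during transfer: ω₂·t = 1.5153 rad = 86.82°.
The probe traverses 180° on the transfer ellipse, so the target must lead by 180° − 86.82° = 93.2°.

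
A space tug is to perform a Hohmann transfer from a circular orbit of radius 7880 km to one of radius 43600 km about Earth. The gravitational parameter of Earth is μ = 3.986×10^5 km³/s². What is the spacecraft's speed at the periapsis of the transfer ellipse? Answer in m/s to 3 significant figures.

v = 9260 m/s

Semi-major axis of the transfer orbit: a_t = (7880 + 43600)/2 = 25740 km.
The periapsis of the transfer ellipse is at r = 7880 km.
From the vis-viva equation, v = √[μ(2/r − 1/a_t)] = 9.256 km/s.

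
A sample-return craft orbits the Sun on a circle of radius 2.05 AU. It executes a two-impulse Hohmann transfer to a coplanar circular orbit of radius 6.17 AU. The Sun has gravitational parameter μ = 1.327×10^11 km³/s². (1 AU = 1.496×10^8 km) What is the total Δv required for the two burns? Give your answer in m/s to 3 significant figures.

Δv = 8210 m/s

In km: r₁ = 2.05 × 1.496×10^8 = 3.0668×10^8 km; r₂ = 6.17 × 1.496×10^8 = 9.23032×10^8 km.
The Hohmann ellipse has a_t = (r₁ + r₂)/2 = 6.14856×10^8 km.
At r₁ the circular-orbit speed is v₁ = √(μ/r₁) = 20.80141 km/s.
Transfer-orbit speed at r₁ (v² = μ(2/r − 1/a)): v_p = √[μ(2/r₁ − 1/a_t)] = 25.48675 km/s.
First burn Δv₁ = |v_p − v₁| = 4.68534 km/s.
At r₂, v₂ = √(μ/r₂) = 11.990218 km/s.
Transfer-orbit speed at r₂: v_a = √[μ(2/r₂ − 1/a_t)] = 8.4680439 km/s.
Second burn Δv₂ = |v₂ − v_a| = 3.52217 km/s.
Δv = Δv₁ + Δv₂ = 4.68534 + 3.52217 = 8.208 km/s.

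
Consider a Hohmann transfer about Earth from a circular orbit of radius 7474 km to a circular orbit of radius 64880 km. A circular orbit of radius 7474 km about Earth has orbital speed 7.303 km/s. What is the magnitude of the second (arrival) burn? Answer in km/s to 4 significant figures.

From the circular-orbit relation v² = μ/r at r = 7474 km: μ = v²r = (7.303)² × 7474 = 3.98617×10^5 km³/s².
The Hohmann ellipse has a_t = (r₁ + r₂)/2 = 36177 km.
Circular speed at r = 64880 km: v_c = √(μ/r) = 2.479 km/s.
Transfer-orbit speed at the same r (vis-viva, a = a_t): v_t = √[μ(2/r − 1/a_t)] = 1.127 km/s.
Δv₂ = |v_t − v_c| = |1.127 − 2.479| = 1.352 km/s.

Δv₂ = 1.352 km/s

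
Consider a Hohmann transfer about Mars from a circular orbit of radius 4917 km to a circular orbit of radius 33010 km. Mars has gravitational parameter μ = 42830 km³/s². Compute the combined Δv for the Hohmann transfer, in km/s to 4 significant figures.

Transfer-ellipse semi-major axis a_t = (r₁ + r₂)/2 = (4917 + 33010)/2 = 18963.5 km.
Circular speed at r₁: v₁ = √(μ/r₁) = √(42830/4917) = 2.951372 km/s.
Transfer-orbit speed at r₁ (v² = μ(2/r − 1/a)): v_p = √[μ(2/r₁ − 1/a_t)] = 3.893924 km/s.
First burn Δv₁ = |v_p − v₁| = 0.9426 km/s.
Circular speed at r₂: v₂ = √(μ/r₂) = 1.1391 km/s.
Transfer-orbit speed at r₂: v_a = √[μ(2/r₂ − 1/a_t)] = 0.58002 km/s.
Second burn Δv₂ = |v₂ − v_a| = 0.5591 km/s.
Total Δv = Δv₁ + Δv₂ = 1.502 km/s.

Δv = 1.502 km/s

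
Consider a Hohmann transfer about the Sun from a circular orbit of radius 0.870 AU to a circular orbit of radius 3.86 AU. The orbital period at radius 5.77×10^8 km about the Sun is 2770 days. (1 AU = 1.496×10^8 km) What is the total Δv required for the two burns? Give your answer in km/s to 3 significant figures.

From Kepler's third law T² = 4π²r³/μ at r = 5.77×10^8 km, T = 2770 days = 2770 × 86400 s = 2.39328×10^8 s: μ = 4π²r³/T² = 1.32404×10^11 km³/s².
In km: r₁ = 0.870 × 1.496×10^8 = 1.30152×10^8 km; r₂ = 3.86 × 1.496×10^8 = 5.77456×10^8 km.
Transfer-ellipse semi-major axis a_t = (r₁ + r₂)/2 = (1.30152×10^8 + 5.77456×10^8)/2 = 3.53804×10^8 km.
Circular speed at r₁: v₁ = √(μ/r₁) = √(1.32404×10^11/1.30152×10^8) = 31.895 km/s.
Transfer-orbit speed at r₁ (v² = μ(2/r − 1/a)): v_p = √[μ(2/r₁ − 1/a_t)] = 40.748 km/s.
First burn Δv₁ = |v_p − v₁| = 8.853 km/s.
At r₂, v₂ = √(μ/r₂) = 15.142 km/s.
Transfer-orbit speed at r₂: v_a = √[μ(2/r₂ − 1/a_t)] = 9.1841 km/s.
Second burn Δv₂ = |v₂ − v_a| = 5.958 km/s.
Total Δv = Δv₁ + Δv₂ = 14.81 km/s.

Δv = 14.8 km/s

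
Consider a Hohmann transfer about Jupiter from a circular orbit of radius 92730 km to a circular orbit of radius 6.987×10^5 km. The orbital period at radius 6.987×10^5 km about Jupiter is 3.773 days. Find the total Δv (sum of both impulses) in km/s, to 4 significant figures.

From Kepler's third law T² = 4π²r³/μ at r = 6.987×10^5 km, T = 3.773 days = 3.773 × 86400 s = 3.259872×10^5 s: μ = 4π²r³/T² = 1.26716×10^8 km³/s².
Semi-major axis of the transfer orbit: a_t = (92730 + 6.987×10^5)/2 = 3.95715×10^5 km.
Circular speed at r₁: v₁ = √(μ/r₁) = √(1.26716×10^8/92730) = 36.97 km/s.
Transfer-orbit speed at r₁ (vis-viva equation): v_p = √[μ(2/r₁ − 1/a_t)] = 49.12 km/s.
First burn Δv₁ = |v_p − v₁| = 12.15 km/s.
Circular speed at r₂: v₂ = √(μ/r₂) = 13.467 km/s.
Transfer-orbit speed at r₂: v_a = √[μ(2/r₂ − 1/a_t)] = 6.5191 km/s.
Second burn Δv₂ = |v₂ − v_a| = 6.948 km/s.
Δv = Δv₁ + Δv₂ = 12.15 + 6.948 = 19.10 km/s.

Δv = 19.10 km/s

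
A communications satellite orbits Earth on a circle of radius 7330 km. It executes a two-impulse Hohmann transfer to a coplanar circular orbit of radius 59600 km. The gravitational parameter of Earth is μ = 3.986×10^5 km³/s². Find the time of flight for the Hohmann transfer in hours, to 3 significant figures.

Transfer-ellipse semi-major axis a_t = (r₁ + r₂)/2 = (7330 + 59600)/2 = 33465 km.
Transfer time t = π√(a_t³/μ) = π√((33465)³ / 3.986×10^5) = 30460 s.
Converting: 30460 s ÷ 3600 s/hour = 8.46 hours.

t = 8.46 hours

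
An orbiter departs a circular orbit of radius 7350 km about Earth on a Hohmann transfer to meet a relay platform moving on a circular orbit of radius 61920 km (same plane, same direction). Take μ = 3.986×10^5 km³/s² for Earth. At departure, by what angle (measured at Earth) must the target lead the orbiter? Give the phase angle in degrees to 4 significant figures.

φ = 104.7°

The Hohmann ellipse has a_t = (r₁ + r₂)/2 = 34635 km.
Transfer time t = π√(a_t³/μ) = 32070 s.
Target angular speed ω₂ = √(μ/r₂³) = 4.098×10^-5 rad/s.
Angle swept by the target during transfer: ω₂·t = 1.3142 rad = 75.30°.
The orbiter traverses 180° on the transfer ellipse, so the target must lead by 180° − 75.30° = 104.7°.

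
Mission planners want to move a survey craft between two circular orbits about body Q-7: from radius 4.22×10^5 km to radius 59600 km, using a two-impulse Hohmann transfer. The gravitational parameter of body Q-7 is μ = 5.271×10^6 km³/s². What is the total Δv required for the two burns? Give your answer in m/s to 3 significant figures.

Transfer-ellipse semi-major axis a_t = (r₁ + r₂)/2 = (4.220×10^5 + 59600)/2 = 2.408×10^5 km.
Circular speed at r₁: v₁ = √(μ/r₁) = √(5.271×10^6/4.220×10^5) = 3.534 km/s.
Transfer-orbit speed at r₁ (vis-viva equation): v_a = √[μ(2/r₁ − 1/a_t)] = 1.758 km/s.
First burn Δv₁ = |v_a − v₁| = 1.776 km/s.
At r₂, v₂ = √(μ/r₂) = 9.4042 km/s.
Transfer-orbit speed at r₂: v_p = √[μ(2/r₂ − 1/a_t)] = 12.449 km/s.
Second burn Δv₂ = |v₂ − v_p| = 3.045 km/s.
Total Δv = Δv₁ + Δv₂ = 4.821 km/s.

Δv = 4820 m/s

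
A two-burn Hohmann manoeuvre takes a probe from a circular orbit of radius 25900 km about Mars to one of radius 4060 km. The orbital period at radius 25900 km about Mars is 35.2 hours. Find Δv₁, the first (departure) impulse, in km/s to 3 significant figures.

From Kepler's third law T² = 4π²r³/μ at r = 25900 km, T = 35.2 hours = 35.2 × 3600 s = 1.2672×10^5 s: μ = 4π²r³/T² = 42713.8 km³/s².
Transfer-ellipse semi-major axis a_t = (r₁ + r₂)/2 = (25900 + 4060)/2 = 14980 km.
On the circular orbit at r = 25900 km, v_c = √(μ/r) = 1.2842 km/s.
Transfer-orbit speed at the same r (vis-viva, a = a_t): v_t = √[μ(2/r − 1/a_t)] = 0.66856 km/s.
Δv₁ = |v_t − v_c| = |0.66856 − 1.2842| = 0.6156 km/s.

Δv₁ = 0.616 km/s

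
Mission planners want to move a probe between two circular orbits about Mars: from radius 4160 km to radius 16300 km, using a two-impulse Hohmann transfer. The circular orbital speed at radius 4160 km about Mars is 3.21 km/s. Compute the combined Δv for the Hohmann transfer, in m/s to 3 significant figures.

Δv = 1430 m/s

From the circular-orbit relation v² = μ/r at r = 4160 km: μ = v²r = (3.21)² × 4160 = 42865.1 km³/s².
Transfer-ellipse semi-major axis a_t = (r₁ + r₂)/2 = (4160 + 16300)/2 = 10230 km.
Circular speed at r₁: v₁ = √(μ/r₁) = √(42865.1/4160) = 3.2100 km/s.
On the transfer ellipse at r₁, v² = μ(2/r − 1/a) gives v_p = √[μ(2/r₁ − 1/a_t)] = 4.0519 km/s.
First burn Δv₁ = |v_p − v₁| = 0.8419 km/s.
Circular speed at r₂: v₂ = √(μ/r₂) = 1.62165 km/s.
Transfer-orbit speed at r₂: v_a = √[μ(2/r₂ − 1/a_t)] = 1.03411 km/s.
Second burn Δv₂ = |v₂ − v_a| = 0.5875 km/s.
Total Δv = Δv₁ + Δv₂ = 1.429 km/s.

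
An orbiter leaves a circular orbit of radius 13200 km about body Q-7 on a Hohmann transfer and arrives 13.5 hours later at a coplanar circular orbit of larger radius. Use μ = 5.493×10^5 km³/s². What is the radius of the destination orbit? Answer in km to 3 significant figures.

Transfer time t = 13.5 hours = 48600 s, and t = π√(a_t³/μ).
So a_t = (μ t²/π²)^(1/3) = (5.493×10^5 × (48600)² / π²)^(1/3) = 50846 km.
Since a_t = (r₁ + r₂)/2, r₂ = 2a_t − r₁ = 2×50846 − 13200 = 88492 km.

r₂ = 88500 km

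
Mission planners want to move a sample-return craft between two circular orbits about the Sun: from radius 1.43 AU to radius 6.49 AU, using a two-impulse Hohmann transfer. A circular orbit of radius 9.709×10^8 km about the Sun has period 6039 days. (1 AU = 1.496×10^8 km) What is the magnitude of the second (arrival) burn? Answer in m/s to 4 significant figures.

Δv₂ = 4666 m/s

From Kepler's third law T² = 4π²r³/μ at r = 9.709×10^8 km, T = 6039 days = 6039 × 86400 s = 5.217696×10^8 s: μ = 4π²r³/T² = 1.32717×10^11 km³/s².
In km: r₁ = 1.43 × 1.496×10^8 = 2.13928×10^8 km; r₂ = 6.49 × 1.496×10^8 = 9.70904×10^8 km.
Transfer-ellipse semi-major axis a_t = (r₁ + r₂)/2 = (2.13928×10^8 + 9.70904×10^8)/2 = 5.92416×10^8 km.
Circular speed at r = 9.70904×10^8 km: v_c = √(μ/r) = 11.692 km/s.
Vis-viva on the transfer ellipse at r = 9.70904×10^8 km gives v_t = √[μ(2/r − 1/a_t)] = 7.0258 km/s.
Δv₂ = |v_t − v_c| = |7.0258 − 11.692| = 4.666 km/s.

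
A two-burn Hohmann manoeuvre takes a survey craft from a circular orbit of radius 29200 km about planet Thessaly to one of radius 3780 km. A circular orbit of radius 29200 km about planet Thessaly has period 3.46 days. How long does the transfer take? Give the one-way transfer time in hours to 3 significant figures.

t = 17.6 hours

From Kepler's third law T² = 4π²r³/μ at r = 29200 km, T = 3.46 days = 3.46 × 86400 s = 2.98944×10^5 s: μ = 4π²r³/T² = 10998.4 km³/s².
The Hohmann ellipse has a_t = (r₁ + r₂)/2 = 16490 km.
By Kepler's third law the transfer-orbit period is T = 2π√(a_t³/μ), so t = T/2 = 63430 s.
Converting: 63430 s ÷ 3600 s/hour = 17.6 hours.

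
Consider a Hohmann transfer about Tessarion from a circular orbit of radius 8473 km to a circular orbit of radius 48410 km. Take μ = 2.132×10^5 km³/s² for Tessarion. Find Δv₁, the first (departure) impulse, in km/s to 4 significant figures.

Semi-major axis of the transfer orbit: a_t = (8473 + 48410)/2 = 28441.5 km.
Circular speed at r = 8473 km: v_c = √(μ/r) = 5.016 km/s.
Transfer-orbit speed at the same r (vis-viva, a = a_t): v_t = √[μ(2/r − 1/a_t)] = 6.544 km/s.
Δv₁ = |v_t − v_c| = |6.544 − 5.016| = 1.528 km/s.

Δv₁ = 1.528 km/s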